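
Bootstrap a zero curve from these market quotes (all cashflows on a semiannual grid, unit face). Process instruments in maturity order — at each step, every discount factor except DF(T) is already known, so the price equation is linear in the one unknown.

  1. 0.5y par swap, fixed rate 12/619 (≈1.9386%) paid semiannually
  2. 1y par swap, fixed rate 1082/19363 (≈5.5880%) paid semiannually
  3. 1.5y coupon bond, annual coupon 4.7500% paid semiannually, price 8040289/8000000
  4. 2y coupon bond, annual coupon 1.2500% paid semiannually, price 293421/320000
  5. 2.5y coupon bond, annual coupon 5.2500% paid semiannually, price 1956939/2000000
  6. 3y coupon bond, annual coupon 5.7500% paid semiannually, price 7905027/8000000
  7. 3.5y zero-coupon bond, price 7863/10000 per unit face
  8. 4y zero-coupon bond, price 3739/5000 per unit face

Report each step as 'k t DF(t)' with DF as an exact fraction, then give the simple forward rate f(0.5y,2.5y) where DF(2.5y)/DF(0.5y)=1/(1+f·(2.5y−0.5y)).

step 1 [0.5y] swap r/2=6/619: DF=(1 − 6/619·(0))/(1+6/619) = 619/625 ≈ 0.990400
step 2 [1y] swap r/2=541/19363: DF=(1 − 541/19363·(0.990400))/(1+541/19363) = 9459/10000 ≈ 0.945900
step 3 [1.5y] bond c/2=19/800: DF=(8040289/8000000 − 19/800·(0.990400+0.945900))/(1+19/800) = 1171/1250 ≈ 0.936800
step 4 [2y] bond c/2=1/160: DF=(293421/320000 − 1/160·(0.990400+0.945900+0.936800))/(1+1/160) = 4467/5000 ≈ 0.893400
step 5 [2.5y] bond c/2=21/800: DF=(1956939/2000000 − 21/800·(0.990400+0.945900+0.936800+0.893400))/(1+21/800) = 8571/10000 ≈ 0.857100
step 6 [3y] bond c/2=23/800: DF=(7905027/8000000 − 23/800·(0.990400+0.945900+0.936800+0.893400+0.857100))/(1+23/800) = 8313/10000 ≈ 0.831300
step 7 [3.5y] zero: DF = P = 7863/10000 ≈ 0.786300
step 8 [4y] zero: DF = P = 3739/5000 ≈ 0.747800

1 1/2 619/625
2 1 9459/10000
3 3/2 1171/1250
4 2 4467/5000
5 5/2 8571/10000
6 3 8313/10000
7 7/2 7863/10000
8 4 3739/5000
f(0.5y,2.5y) = ((619/625)/(8571/10000) − 1)/(2) = 1333/17142 ≈ 7.7762%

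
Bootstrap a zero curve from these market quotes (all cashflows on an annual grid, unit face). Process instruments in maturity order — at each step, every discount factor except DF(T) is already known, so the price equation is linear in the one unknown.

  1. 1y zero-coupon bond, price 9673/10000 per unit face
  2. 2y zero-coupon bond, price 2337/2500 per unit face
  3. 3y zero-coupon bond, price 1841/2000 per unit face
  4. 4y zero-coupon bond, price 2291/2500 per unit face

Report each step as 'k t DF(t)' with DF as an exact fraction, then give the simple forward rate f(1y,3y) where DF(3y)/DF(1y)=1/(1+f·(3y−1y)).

1 1 9673/10000
2 2 2337/2500
3 3 1841/2000
4 4 2291/2500
f(1y,3y) = ((9673/10000)/(1841/2000) − 1)/(2) = 234/9205 ≈ 2.5421%

step 1 [1y] zero: DF = P = 9673/10000 ≈ 0.967300
step 2 [2y] zero: DF = P = 2337/2500 ≈ 0.934800
step 3 [3y] zero: DF = P = 1841/2000 ≈ 0.920500
step 4 [4y] zero: DF = P = 2291/2500 ≈ 0.916400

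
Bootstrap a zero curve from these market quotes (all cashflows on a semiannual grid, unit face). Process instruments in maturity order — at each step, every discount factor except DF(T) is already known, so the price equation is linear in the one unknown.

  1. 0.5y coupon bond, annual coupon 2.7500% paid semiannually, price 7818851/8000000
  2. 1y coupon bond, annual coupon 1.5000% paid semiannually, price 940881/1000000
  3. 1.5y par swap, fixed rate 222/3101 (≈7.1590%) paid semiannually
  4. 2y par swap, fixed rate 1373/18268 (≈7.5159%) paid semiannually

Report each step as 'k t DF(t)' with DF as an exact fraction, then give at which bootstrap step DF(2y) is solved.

step 1 [0.5y] bond c/2=11/800: DF=(7818851/8000000 − 11/800·(0))/(1+11/800) = 9641/10000 ≈ 0.964100
step 2 [1y] bond c/2=3/400: DF=(940881/1000000 − 3/400·(0.964100))/(1+3/400) = 9267/10000 ≈ 0.926700
step 3 [1.5y] swap r/2=111/3101: DF=(1 − 111/3101·(0.964100+0.926700))/(1+111/3101) = 9001/10000 ≈ 0.900100
step 4 [2y] swap r/2=1373/36536: DF=(1 − 1373/36536·(0.964100+0.926700+0.900100))/(1+1373/36536) = 8627/10000 ≈ 0.862700

1 1/2 9641/10000
2 1 9267/10000
3 3/2 9001/10000
4 2 8627/10000
DF(2y) is solved at step 4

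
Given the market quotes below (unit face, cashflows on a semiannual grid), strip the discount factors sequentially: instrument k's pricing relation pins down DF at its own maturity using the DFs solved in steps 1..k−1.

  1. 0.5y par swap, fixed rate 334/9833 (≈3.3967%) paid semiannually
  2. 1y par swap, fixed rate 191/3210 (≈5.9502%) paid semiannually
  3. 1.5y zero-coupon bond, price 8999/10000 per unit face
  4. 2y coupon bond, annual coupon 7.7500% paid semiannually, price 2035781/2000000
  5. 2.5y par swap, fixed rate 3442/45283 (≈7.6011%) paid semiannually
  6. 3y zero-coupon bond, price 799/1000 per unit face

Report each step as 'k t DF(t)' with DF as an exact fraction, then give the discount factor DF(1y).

1 1/2 9833/10000
2 1 9427/10000
3 3/2 8999/10000
4 2 1749/2000
5 5/2 8279/10000
6 3 799/1000
DF(1y) = 9427/10000 ≈ 0.942700

step 1 [0.5y] swap r/2=167/9833: DF=(1 − 167/9833·(0))/(1+167/9833) = 9833/10000 ≈ 0.983300
step 2 [1y] swap r/2=191/6420: DF=(1 − 191/6420·(0.983300))/(1+191/6420) = 9427/10000 ≈ 0.942700
step 3 [1.5y] zero: DF = P = 8999/10000 ≈ 0.899900
step 4 [2y] bond c/2=31/800: DF=(2035781/2000000 − 31/800·(0.983300+0.942700+0.899900))/(1+31/800) = 1749/2000 ≈ 0.874500
step 5 [2.5y] swap r/2=1721/45283: DF=(1 − 1721/45283·(0.983300+0.942700+0.899900+0.874500))/(1+1721/45283) = 8279/10000 ≈ 0.827900
step 6 [3y] zero: DF = P = 799/1000 ≈ 0.799000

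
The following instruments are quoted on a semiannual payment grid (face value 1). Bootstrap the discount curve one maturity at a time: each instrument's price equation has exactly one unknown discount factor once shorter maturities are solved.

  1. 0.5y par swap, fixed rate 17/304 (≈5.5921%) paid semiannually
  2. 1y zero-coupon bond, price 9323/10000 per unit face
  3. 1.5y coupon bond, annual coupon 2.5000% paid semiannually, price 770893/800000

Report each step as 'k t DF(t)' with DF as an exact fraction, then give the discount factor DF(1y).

1 1/2 608/625
2 1 9323/10000
3 3/2 4641/5000
DF(1y) = 9323/10000 ≈ 0.932300

step 1 [0.5y] swap r/2=17/608: DF=(1 − 17/608·(0))/(1+17/608) = 608/625 ≈ 0.972800
step 2 [1y] zero: DF = P = 9323/10000 ≈ 0.932300
step 3 [1.5y] bond c/2=1/80: DF=(770893/800000 − 1/80·(0.972800+0.932300))/(1+1/80) = 4641/5000 ≈ 0.928200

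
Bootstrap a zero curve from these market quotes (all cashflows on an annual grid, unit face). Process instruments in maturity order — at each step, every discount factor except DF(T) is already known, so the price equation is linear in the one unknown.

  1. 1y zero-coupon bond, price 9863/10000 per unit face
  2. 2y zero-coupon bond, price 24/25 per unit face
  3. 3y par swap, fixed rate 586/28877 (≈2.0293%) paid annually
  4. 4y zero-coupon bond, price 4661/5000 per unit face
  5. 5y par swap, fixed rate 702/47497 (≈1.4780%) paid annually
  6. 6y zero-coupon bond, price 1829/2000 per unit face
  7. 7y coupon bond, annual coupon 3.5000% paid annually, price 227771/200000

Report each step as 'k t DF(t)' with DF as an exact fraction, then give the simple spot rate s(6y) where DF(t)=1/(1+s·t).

1 1 9863/10000
2 2 24/25
3 3 4707/5000
4 4 4661/5000
5 5 4649/5000
6 6 1829/2000
7 7 568/625
s(6y) = (1/(1829/2000) − 1)/(6) = 57/3658 ≈ 1.5582%

step 1 [1y] zero: DF = P = 9863/10000 ≈ 0.986300
step 2 [2y] zero: DF = P = 24/25 ≈ 0.960000
step 3 [3y] swap r/1=586/28877: DF=(1 − 586/28877·(0.986300+0.960000))/(1+586/28877) = 4707/5000 ≈ 0.941400
step 4 [4y] zero: DF = P = 4661/5000 ≈ 0.932200
step 5 [5y] swap r/1=702/47497: DF=(1 − 702/47497·(0.986300+0.960000+0.941400+0.932200))/(1+702/47497) = 4649/5000 ≈ 0.929800
step 6 [6y] zero: DF = P = 1829/2000 ≈ 0.914500
step 7 [7y] bond c/1=7/200: DF=(227771/200000 − 7/200·(0.986300+0.960000+0.941400+0.932200+0.929800+0.914500))/(1+7/200) = 568/625 ≈ 0.908800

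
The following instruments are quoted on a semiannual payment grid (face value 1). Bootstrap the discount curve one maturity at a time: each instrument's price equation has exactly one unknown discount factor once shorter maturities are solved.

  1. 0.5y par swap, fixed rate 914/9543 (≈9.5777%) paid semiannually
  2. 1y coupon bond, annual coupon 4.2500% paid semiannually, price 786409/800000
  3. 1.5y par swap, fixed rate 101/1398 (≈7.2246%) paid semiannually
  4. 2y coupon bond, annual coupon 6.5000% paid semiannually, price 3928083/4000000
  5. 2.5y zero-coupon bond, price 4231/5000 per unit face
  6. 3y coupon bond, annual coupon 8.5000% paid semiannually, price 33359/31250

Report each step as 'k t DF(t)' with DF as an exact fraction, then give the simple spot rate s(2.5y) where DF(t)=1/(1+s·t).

step 1 [0.5y] swap r/2=457/9543: DF=(1 − 457/9543·(0))/(1+457/9543) = 9543/10000 ≈ 0.954300
step 2 [1y] bond c/2=17/800: DF=(786409/800000 − 17/800·(0.954300))/(1+17/800) = 9427/10000 ≈ 0.942700
step 3 [1.5y] swap r/2=101/2796: DF=(1 − 101/2796·(0.954300+0.942700))/(1+101/2796) = 899/1000 ≈ 0.899000
step 4 [2y] bond c/2=13/400: DF=(3928083/4000000 − 13/400·(0.954300+0.942700+0.899000))/(1+13/400) = 8631/10000 ≈ 0.863100
step 5 [2.5y] zero: DF = P = 4231/5000 ≈ 0.846200
step 6 [3y] bond c/2=17/400: DF=(33359/31250 − 17/400·(0.954300+0.942700+0.899000+0.863100+0.846200))/(1+17/400) = 8403/10000 ≈ 0.840300

1 1/2 9543/10000
2 1 9427/10000
3 3/2 899/1000
4 2 8631/10000
5 5/2 4231/5000
6 3 8403/10000
s(2.5y) = (1/(4231/5000) − 1)/(5/2) = 1538/21155 ≈ 7.2701%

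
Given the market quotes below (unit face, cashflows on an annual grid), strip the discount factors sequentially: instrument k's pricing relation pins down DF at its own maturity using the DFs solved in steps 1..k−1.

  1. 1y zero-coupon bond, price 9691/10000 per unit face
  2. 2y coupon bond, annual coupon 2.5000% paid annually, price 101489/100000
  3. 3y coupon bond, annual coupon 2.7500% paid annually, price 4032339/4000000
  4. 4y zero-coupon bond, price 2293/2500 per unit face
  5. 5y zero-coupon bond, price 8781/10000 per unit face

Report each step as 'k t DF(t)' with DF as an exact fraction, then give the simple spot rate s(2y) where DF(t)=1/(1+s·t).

step 1 [1y] zero: DF = P = 9691/10000 ≈ 0.969100
step 2 [2y] bond c/1=1/40: DF=(101489/100000 − 1/40·(0.969100))/(1+1/40) = 1933/2000 ≈ 0.966500
step 3 [3y] bond c/1=11/400: DF=(4032339/4000000 − 11/400·(0.969100+0.966500))/(1+11/400) = 9293/10000 ≈ 0.929300
step 4 [4y] zero: DF = P = 2293/2500 ≈ 0.917200
step 5 [5y] zero: DF = P = 8781/10000 ≈ 0.878100

1 1 9691/10000
2 2 1933/2000
3 3 9293/10000
4 4 2293/2500
5 5 8781/10000
s(2y) = (1/(1933/2000) − 1)/(2) = 67/3866 ≈ 1.7331%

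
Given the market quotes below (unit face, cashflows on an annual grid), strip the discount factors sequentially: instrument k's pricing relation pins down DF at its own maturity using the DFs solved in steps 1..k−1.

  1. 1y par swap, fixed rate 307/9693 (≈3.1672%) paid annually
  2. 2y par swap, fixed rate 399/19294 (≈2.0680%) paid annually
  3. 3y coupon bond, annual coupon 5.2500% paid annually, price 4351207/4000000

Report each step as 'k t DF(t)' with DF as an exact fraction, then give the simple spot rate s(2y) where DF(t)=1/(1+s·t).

step 1 [1y] swap r/1=307/9693: DF=(1 − 307/9693·(0))/(1+307/9693) = 9693/10000 ≈ 0.969300
step 2 [2y] swap r/1=399/19294: DF=(1 − 399/19294·(0.969300))/(1+399/19294) = 9601/10000 ≈ 0.960100
step 3 [3y] bond c/1=21/400: DF=(4351207/4000000 − 21/400·(0.969300+0.960100))/(1+21/400) = 9373/10000 ≈ 0.937300

1 1 9693/10000
2 2 9601/10000
3 3 9373/10000
s(2y) = (1/(9601/10000) − 1)/(2) = 399/19202 ≈ 2.0779%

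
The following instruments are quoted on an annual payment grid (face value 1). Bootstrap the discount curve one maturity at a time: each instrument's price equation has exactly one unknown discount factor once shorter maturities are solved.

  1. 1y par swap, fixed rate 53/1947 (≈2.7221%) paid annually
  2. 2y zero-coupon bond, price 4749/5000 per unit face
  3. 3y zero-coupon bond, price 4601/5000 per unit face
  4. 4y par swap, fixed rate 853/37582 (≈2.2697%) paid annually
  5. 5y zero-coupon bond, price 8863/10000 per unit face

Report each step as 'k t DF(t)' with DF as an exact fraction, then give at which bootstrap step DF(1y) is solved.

1 1 1947/2000
2 2 4749/5000
3 3 4601/5000
4 4 9147/10000
5 5 8863/10000
DF(1y) is solved at step 1

step 1 [1y] swap r/1=53/1947: DF=(1 − 53/1947·(0))/(1+53/1947) = 1947/2000 ≈ 0.973500
step 2 [2y] zero: DF = P = 4749/5000 ≈ 0.949800
step 3 [3y] zero: DF = P = 4601/5000 ≈ 0.920200
step 4 [4y] swap r/1=853/37582: DF=(1 − 853/37582·(0.973500+0.949800+0.920200))/(1+853/37582) = 9147/10000 ≈ 0.914700
step 5 [5y] zero: DF = P = 8863/10000 ≈ 0.886300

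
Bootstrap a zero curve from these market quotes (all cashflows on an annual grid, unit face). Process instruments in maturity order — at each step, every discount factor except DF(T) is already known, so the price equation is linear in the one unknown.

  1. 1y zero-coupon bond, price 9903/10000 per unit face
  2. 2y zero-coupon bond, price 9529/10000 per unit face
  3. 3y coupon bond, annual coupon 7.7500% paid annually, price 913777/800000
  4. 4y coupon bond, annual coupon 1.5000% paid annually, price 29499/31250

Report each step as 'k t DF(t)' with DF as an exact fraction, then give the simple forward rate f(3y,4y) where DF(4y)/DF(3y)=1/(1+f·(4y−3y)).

1 1 9903/10000
2 2 9529/10000
3 3 9203/10000
4 4 8877/10000
f(3y,4y) = ((9203/10000)/(8877/10000) − 1)/(1) = 326/8877 ≈ 3.6724%

step 1 [1y] zero: DF = P = 9903/10000 ≈ 0.990300
step 2 [2y] zero: DF = P = 9529/10000 ≈ 0.952900
step 3 [3y] bond c/1=31/400: DF=(913777/800000 − 31/400·(0.990300+0.952900))/(1+31/400) = 9203/10000 ≈ 0.920300
step 4 [4y] bond c/1=3/200: DF=(29499/31250 − 3/200·(0.990300+0.952900+0.920300))/(1+3/200) = 8877/10000 ≈ 0.887700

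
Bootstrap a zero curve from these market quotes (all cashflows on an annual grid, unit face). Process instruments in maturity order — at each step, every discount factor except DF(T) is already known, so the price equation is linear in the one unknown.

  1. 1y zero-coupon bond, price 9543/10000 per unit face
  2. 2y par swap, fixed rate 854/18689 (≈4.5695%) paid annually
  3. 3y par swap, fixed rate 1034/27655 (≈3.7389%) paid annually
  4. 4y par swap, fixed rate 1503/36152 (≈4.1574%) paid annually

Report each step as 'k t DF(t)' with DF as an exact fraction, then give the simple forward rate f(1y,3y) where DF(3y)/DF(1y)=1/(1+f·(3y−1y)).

step 1 [1y] zero: DF = P = 9543/10000 ≈ 0.954300
step 2 [2y] swap r/1=854/18689: DF=(1 − 854/18689·(0.954300))/(1+854/18689) = 4573/5000 ≈ 0.914600
step 3 [3y] swap r/1=1034/27655: DF=(1 − 1034/27655·(0.954300+0.914600))/(1+1034/27655) = 4483/5000 ≈ 0.896600
step 4 [4y] swap r/1=1503/36152: DF=(1 − 1503/36152·(0.954300+0.914600+0.896600))/(1+1503/36152) = 8497/10000 ≈ 0.849700

1 1 9543/10000
2 2 4573/5000
3 3 4483/5000
4 4 8497/10000
f(1y,3y) = ((9543/10000)/(4483/5000) − 1)/(2) = 577/17932 ≈ 3.2177%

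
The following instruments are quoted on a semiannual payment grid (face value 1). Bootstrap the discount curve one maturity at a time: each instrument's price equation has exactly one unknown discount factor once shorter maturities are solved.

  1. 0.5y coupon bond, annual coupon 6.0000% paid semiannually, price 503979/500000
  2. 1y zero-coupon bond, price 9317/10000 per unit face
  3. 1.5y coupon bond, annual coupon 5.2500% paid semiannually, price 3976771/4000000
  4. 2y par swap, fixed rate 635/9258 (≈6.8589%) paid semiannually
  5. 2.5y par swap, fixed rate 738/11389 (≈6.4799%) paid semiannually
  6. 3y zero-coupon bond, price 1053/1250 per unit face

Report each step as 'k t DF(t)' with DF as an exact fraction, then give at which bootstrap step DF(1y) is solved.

step 1 [0.5y] bond c/2=3/100: DF=(503979/500000 − 3/100·(0))/(1+3/100) = 4893/5000 ≈ 0.978600
step 2 [1y] zero: DF = P = 9317/10000 ≈ 0.931700
step 3 [1.5y] bond c/2=21/800: DF=(3976771/4000000 − 21/800·(0.978600+0.931700))/(1+21/800) = 9199/10000 ≈ 0.919900
step 4 [2y] swap r/2=635/18516: DF=(1 − 635/18516·(0.978600+0.931700+0.919900))/(1+635/18516) = 873/1000 ≈ 0.873000
step 5 [2.5y] swap r/2=369/11389: DF=(1 − 369/11389·(0.978600+0.931700+0.919900+0.873000))/(1+369/11389) = 2131/2500 ≈ 0.852400
step 6 [3y] zero: DF = P = 1053/1250 ≈ 0.842400

1 1/2 4893/5000
2 1 9317/10000
3 3/2 9199/10000
4 2 873/1000
5 5/2 2131/2500
6 3 1053/1250
DF(1y) is solved at step 2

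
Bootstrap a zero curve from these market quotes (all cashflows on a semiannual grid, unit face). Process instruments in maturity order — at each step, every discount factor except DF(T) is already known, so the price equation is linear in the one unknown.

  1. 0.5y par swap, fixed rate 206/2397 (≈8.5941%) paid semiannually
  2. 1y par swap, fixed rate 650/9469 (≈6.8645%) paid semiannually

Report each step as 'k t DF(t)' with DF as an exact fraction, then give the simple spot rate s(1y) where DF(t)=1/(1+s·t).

1 1/2 2397/2500
2 1 187/200
s(1y) = (1/(187/200) − 1)/(1) = 13/187 ≈ 6.9519%

step 1 [0.5y] swap r/2=103/2397: DF=(1 − 103/2397·(0))/(1+103/2397) = 2397/2500 ≈ 0.958800
step 2 [1y] swap r/2=325/9469: DF=(1 − 325/9469·(0.958800))/(1+325/9469) = 187/200 ≈ 0.935000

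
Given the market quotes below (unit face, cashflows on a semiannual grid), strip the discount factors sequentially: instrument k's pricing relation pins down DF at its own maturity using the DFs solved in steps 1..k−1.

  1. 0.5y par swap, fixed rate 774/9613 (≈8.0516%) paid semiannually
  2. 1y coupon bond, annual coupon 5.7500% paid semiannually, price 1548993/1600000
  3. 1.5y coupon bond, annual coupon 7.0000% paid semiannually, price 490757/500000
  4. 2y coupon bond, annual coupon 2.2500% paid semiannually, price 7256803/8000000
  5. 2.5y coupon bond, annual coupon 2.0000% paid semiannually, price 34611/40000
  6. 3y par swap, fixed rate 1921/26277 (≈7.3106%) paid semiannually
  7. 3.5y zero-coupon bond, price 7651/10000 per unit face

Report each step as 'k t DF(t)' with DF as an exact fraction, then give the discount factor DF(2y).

step 1 [0.5y] swap r/2=387/9613: DF=(1 − 387/9613·(0))/(1+387/9613) = 9613/10000 ≈ 0.961300
step 2 [1y] bond c/2=23/800: DF=(1548993/1600000 − 23/800·(0.961300))/(1+23/800) = 4571/5000 ≈ 0.914200
step 3 [1.5y] bond c/2=7/200: DF=(490757/500000 − 7/200·(0.961300+0.914200))/(1+7/200) = 8849/10000 ≈ 0.884900
step 4 [2y] bond c/2=9/800: DF=(7256803/8000000 − 9/800·(0.961300+0.914200+0.884900))/(1+9/800) = 8663/10000 ≈ 0.866300
step 5 [2.5y] bond c/2=1/100: DF=(34611/40000 − 1/100·(0.961300+0.914200+0.884900+0.866300))/(1+1/100) = 513/625 ≈ 0.820800
step 6 [3y] swap r/2=1921/52554: DF=(1 − 1921/52554·(0.961300+0.914200+0.884900+0.866300+0.820800))/(1+1921/52554) = 8079/10000 ≈ 0.807900
step 7 [3.5y] zero: DF = P = 7651/10000 ≈ 0.765100

1 1/2 9613/10000
2 1 4571/5000
3 3/2 8849/10000
4 2 8663/10000
5 5/2 513/625
6 3 8079/10000
7 7/2 7651/10000
DF(2y) = 8663/10000 ≈ 0.866300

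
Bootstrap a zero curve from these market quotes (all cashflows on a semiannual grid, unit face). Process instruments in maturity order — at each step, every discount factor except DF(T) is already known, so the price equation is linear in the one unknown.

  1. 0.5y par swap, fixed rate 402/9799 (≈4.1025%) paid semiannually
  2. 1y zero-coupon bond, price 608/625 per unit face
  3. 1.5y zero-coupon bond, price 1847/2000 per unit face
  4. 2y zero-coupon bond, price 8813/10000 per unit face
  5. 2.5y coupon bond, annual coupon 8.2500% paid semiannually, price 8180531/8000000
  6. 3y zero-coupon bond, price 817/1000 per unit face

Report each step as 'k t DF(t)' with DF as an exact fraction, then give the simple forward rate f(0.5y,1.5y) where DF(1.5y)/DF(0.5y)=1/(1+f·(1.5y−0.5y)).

1 1/2 9799/10000
2 1 608/625
3 3/2 1847/2000
4 2 8813/10000
5 5/2 2083/2500
6 3 817/1000
f(0.5y,1.5y) = ((9799/10000)/(1847/2000) − 1)/(1) = 564/9235 ≈ 6.1072%

step 1 [0.5y] swap r/2=201/9799: DF=(1 − 201/9799·(0))/(1+201/9799) = 9799/10000 ≈ 0.979900
step 2 [1y] zero: DF = P = 608/625 ≈ 0.972800
step 3 [1.5y] zero: DF = P = 1847/2000 ≈ 0.923500
step 4 [2y] zero: DF = P = 8813/10000 ≈ 0.881300
step 5 [2.5y] bond c/2=33/800: DF=(8180531/8000000 − 33/800·(0.979900+0.972800+0.923500+0.881300))/(1+33/800) = 2083/2500 ≈ 0.833200
step 6 [3y] zero: DF = P = 817/1000 ≈ 0.817000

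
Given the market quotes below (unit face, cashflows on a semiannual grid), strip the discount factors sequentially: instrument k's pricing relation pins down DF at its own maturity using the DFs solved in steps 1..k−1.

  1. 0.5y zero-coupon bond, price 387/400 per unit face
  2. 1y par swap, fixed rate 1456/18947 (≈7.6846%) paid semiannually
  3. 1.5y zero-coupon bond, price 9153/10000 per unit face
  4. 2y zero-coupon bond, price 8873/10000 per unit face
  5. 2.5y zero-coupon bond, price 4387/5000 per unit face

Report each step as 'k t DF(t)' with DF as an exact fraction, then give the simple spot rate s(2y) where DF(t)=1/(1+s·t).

step 1 [0.5y] zero: DF = P = 387/400 ≈ 0.967500
step 2 [1y] swap r/2=728/18947: DF=(1 − 728/18947·(0.967500))/(1+728/18947) = 1159/1250 ≈ 0.927200
step 3 [1.5y] zero: DF = P = 9153/10000 ≈ 0.915300
step 4 [2y] zero: DF = P = 8873/10000 ≈ 0.887300
step 5 [2.5y] zero: DF = P = 4387/5000 ≈ 0.877400

1 1/2 387/400
2 1 1159/1250
3 3/2 9153/10000
4 2 8873/10000
5 5/2 4387/5000
s(2y) = (1/(8873/10000) − 1)/(2) = 1127/17746 ≈ 6.3507%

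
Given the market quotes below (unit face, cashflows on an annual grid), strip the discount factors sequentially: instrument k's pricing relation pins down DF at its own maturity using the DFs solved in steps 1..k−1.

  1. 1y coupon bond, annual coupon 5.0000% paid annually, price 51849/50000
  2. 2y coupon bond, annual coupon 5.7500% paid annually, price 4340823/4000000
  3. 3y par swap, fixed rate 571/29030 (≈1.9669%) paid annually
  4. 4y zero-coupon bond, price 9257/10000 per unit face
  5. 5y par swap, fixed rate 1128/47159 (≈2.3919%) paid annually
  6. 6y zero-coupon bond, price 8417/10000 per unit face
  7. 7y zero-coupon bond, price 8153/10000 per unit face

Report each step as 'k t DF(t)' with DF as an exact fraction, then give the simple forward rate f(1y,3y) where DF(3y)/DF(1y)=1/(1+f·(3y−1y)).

step 1 [1y] bond c/1=1/20: DF=(51849/50000 − 1/20·(0))/(1+1/20) = 2469/2500 ≈ 0.987600
step 2 [2y] bond c/1=23/400: DF=(4340823/4000000 − 23/400·(0.987600))/(1+23/400) = 389/400 ≈ 0.972500
step 3 [3y] swap r/1=571/29030: DF=(1 − 571/29030·(0.987600+0.972500))/(1+571/29030) = 9429/10000 ≈ 0.942900
step 4 [4y] zero: DF = P = 9257/10000 ≈ 0.925700
step 5 [5y] swap r/1=1128/47159: DF=(1 − 1128/47159·(0.987600+0.972500+0.942900+0.925700))/(1+1128/47159) = 1109/1250 ≈ 0.887200
step 6 [6y] zero: DF = P = 8417/10000 ≈ 0.841700
step 7 [7y] zero: DF = P = 8153/10000 ≈ 0.815300

1 1 2469/2500
2 2 389/400
3 3 9429/10000
4 4 9257/10000
5 5 1109/1250
6 6 8417/10000
7 7 8153/10000
f(1y,3y) = ((2469/2500)/(9429/10000) − 1)/(2) = 149/6286 ≈ 2.3703%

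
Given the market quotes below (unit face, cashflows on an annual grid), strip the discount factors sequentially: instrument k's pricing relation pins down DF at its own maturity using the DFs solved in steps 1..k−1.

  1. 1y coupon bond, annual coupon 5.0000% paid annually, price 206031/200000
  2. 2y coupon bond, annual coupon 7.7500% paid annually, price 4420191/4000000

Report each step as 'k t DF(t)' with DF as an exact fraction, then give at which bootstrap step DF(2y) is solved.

1 1 9811/10000
2 2 191/200
DF(2y) is solved at step 2

step 1 [1y] bond c/1=1/20: DF=(206031/200000 − 1/20·(0))/(1+1/20) = 9811/10000 ≈ 0.981100
step 2 [2y] bond c/1=31/400: DF=(4420191/4000000 − 31/400·(0.981100))/(1+31/400) = 191/200 ≈ 0.955000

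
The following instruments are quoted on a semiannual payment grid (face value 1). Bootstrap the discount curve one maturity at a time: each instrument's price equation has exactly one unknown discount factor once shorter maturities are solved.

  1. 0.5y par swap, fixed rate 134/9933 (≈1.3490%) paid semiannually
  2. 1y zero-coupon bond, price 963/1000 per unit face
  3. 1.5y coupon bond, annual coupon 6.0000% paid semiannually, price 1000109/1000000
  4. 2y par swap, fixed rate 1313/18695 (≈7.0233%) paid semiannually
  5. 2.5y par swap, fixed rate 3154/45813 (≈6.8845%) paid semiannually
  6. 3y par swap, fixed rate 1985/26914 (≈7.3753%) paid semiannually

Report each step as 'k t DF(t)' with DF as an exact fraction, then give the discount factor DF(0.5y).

step 1 [0.5y] swap r/2=67/9933: DF=(1 − 67/9933·(0))/(1+67/9933) = 9933/10000 ≈ 0.993300
step 2 [1y] zero: DF = P = 963/1000 ≈ 0.963000
step 3 [1.5y] bond c/2=3/100: DF=(1000109/1000000 − 3/100·(0.993300+0.963000))/(1+3/100) = 457/500 ≈ 0.914000
step 4 [2y] swap r/2=1313/37390: DF=(1 − 1313/37390·(0.993300+0.963000+0.914000))/(1+1313/37390) = 8687/10000 ≈ 0.868700
step 5 [2.5y] swap r/2=1577/45813: DF=(1 − 1577/45813·(0.993300+0.963000+0.914000+0.868700))/(1+1577/45813) = 8423/10000 ≈ 0.842300
step 6 [3y] swap r/2=1985/53828: DF=(1 − 1985/53828·(0.993300+0.963000+0.914000+0.868700+0.842300))/(1+1985/53828) = 1603/2000 ≈ 0.801500

1 1/2 9933/10000
2 1 963/1000
3 3/2 457/500
4 2 8687/10000
5 5/2 8423/10000
6 3 1603/2000
DF(0.5y) = 9933/10000 ≈ 0.993300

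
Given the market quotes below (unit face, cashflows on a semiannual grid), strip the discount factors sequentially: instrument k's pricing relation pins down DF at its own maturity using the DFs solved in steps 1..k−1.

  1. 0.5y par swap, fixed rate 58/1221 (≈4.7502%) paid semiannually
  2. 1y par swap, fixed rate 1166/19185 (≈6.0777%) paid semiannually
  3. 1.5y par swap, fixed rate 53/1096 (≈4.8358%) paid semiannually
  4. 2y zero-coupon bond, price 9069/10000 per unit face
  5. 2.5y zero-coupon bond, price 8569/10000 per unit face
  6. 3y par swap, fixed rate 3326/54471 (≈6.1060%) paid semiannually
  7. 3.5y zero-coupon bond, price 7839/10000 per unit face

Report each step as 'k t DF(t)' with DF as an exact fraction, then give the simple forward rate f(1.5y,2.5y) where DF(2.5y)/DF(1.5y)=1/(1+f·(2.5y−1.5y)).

step 1 [0.5y] swap r/2=29/1221: DF=(1 − 29/1221·(0))/(1+29/1221) = 1221/1250 ≈ 0.976800
step 2 [1y] swap r/2=583/19185: DF=(1 − 583/19185·(0.976800))/(1+583/19185) = 9417/10000 ≈ 0.941700
step 3 [1.5y] swap r/2=53/2192: DF=(1 − 53/2192·(0.976800+0.941700))/(1+53/2192) = 9311/10000 ≈ 0.931100
step 4 [2y] zero: DF = P = 9069/10000 ≈ 0.906900
step 5 [2.5y] zero: DF = P = 8569/10000 ≈ 0.856900
step 6 [3y] swap r/2=1663/54471: DF=(1 − 1663/54471·(0.976800+0.941700+0.931100+0.906900+0.856900))/(1+1663/54471) = 8337/10000 ≈ 0.833700
step 7 [3.5y] zero: DF = P = 7839/10000 ≈ 0.783900

1 1/2 1221/1250
2 1 9417/10000
3 3/2 9311/10000
4 2 9069/10000
5 5/2 8569/10000
6 3 8337/10000
7 7/2 7839/10000
f(1.5y,2.5y) = ((9311/10000)/(8569/10000) − 1)/(1) = 742/8569 ≈ 8.6591%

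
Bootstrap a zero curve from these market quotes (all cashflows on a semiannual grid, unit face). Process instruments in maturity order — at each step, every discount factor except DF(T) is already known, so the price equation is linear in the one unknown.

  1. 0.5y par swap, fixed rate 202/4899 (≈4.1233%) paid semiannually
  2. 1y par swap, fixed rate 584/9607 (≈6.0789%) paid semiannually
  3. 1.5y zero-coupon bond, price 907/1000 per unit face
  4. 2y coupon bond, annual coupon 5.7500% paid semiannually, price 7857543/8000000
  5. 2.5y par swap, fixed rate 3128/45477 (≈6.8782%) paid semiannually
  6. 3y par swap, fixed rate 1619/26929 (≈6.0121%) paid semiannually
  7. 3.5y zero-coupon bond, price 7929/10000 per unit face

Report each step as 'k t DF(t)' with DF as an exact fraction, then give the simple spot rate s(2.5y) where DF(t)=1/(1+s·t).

1 1/2 4899/5000
2 1 1177/1250
3 3/2 907/1000
4 2 8757/10000
5 5/2 2109/2500
6 3 8381/10000
7 7/2 7929/10000
s(2.5y) = (1/(2109/2500) − 1)/(5/2) = 782/10545 ≈ 7.4158%

step 1 [0.5y] swap r/2=101/4899: DF=(1 − 101/4899·(0))/(1+101/4899) = 4899/5000 ≈ 0.979800
step 2 [1y] swap r/2=292/9607: DF=(1 − 292/9607·(0.979800))/(1+292/9607) = 1177/1250 ≈ 0.941600
step 3 [1.5y] zero: DF = P = 907/1000 ≈ 0.907000
step 4 [2y] bond c/2=23/800: DF=(7857543/8000000 − 23/800·(0.979800+0.941600+0.907000))/(1+23/800) = 8757/10000 ≈ 0.875700
step 5 [2.5y] swap r/2=1564/45477: DF=(1 − 1564/45477·(0.979800+0.941600+0.907000+0.875700))/(1+1564/45477) = 2109/2500 ≈ 0.843600
step 6 [3y] swap r/2=1619/53858: DF=(1 − 1619/53858·(0.979800+0.941600+0.907000+0.875700+0.843600))/(1+1619/53858) = 8381/10000 ≈ 0.838100
step 7 [3.5y] zero: DF = P = 7929/10000 ≈ 0.792900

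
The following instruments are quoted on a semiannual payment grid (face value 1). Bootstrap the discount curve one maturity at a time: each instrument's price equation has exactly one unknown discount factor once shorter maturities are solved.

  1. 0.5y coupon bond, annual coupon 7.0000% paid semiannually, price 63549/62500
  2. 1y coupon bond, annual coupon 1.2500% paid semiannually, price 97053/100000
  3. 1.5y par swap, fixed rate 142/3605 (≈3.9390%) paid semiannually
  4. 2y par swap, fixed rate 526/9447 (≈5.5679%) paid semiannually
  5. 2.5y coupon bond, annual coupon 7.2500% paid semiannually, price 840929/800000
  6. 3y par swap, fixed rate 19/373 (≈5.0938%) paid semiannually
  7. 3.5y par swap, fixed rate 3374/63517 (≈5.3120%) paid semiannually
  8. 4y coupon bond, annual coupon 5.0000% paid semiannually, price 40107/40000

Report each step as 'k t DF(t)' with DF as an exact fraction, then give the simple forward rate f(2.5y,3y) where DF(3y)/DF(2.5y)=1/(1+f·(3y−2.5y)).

1 1/2 614/625
2 1 599/625
3 3/2 1179/1250
4 2 2237/2500
5 5/2 4411/5000
6 3 4297/5000
7 7/2 8313/10000
8 4 8233/10000
f(2.5y,3y) = ((4411/5000)/(4297/5000) − 1)/(1/2) = 228/4297 ≈ 5.3060%

step 1 [0.5y] bond c/2=7/200: DF=(63549/62500 − 7/200·(0))/(1+7/200) = 614/625 ≈ 0.982400
step 2 [1y] bond c/2=1/160: DF=(97053/100000 − 1/160·(0.982400))/(1+1/160) = 599/625 ≈ 0.958400
step 3 [1.5y] swap r/2=71/3605: DF=(1 − 71/3605·(0.982400+0.958400))/(1+71/3605) = 1179/1250 ≈ 0.943200
step 4 [2y] swap r/2=263/9447: DF=(1 − 263/9447·(0.982400+0.958400+0.943200))/(1+263/9447) = 2237/2500 ≈ 0.894800
step 5 [2.5y] bond c/2=29/800: DF=(840929/800000 − 29/800·(0.982400+0.958400+0.943200+0.894800))/(1+29/800) = 4411/5000 ≈ 0.882200
step 6 [3y] swap r/2=19/746: DF=(1 − 19/746·(0.982400+0.958400+0.943200+0.894800+0.882200))/(1+19/746) = 4297/5000 ≈ 0.859400
step 7 [3.5y] swap r/2=1687/63517: DF=(1 − 1687/63517·(0.982400+0.958400+0.943200+0.894800+0.882200+0.859400))/(1+1687/63517) = 8313/10000 ≈ 0.831300
step 8 [4y] bond c/2=1/40: DF=(40107/40000 − 1/40·(0.982400+0.958400+0.943200+0.894800+0.882200+0.859400+0.831300))/(1+1/40) = 8233/10000 ≈ 0.823300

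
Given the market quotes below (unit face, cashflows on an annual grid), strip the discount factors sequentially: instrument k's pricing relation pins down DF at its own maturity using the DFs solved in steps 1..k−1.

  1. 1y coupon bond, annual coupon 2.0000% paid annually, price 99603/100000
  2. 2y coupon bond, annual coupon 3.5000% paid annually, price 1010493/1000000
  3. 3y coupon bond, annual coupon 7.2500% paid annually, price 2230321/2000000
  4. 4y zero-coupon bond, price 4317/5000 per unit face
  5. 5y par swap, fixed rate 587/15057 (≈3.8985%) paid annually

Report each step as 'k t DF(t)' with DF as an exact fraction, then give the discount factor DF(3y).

1 1 1953/2000
2 2 9433/10000
3 3 91/100
4 4 4317/5000
5 5 8239/10000
DF(3y) = 91/100 ≈ 0.910000

step 1 [1y] bond c/1=1/50: DF=(99603/100000 − 1/50·(0))/(1+1/50) = 1953/2000 ≈ 0.976500
step 2 [2y] bond c/1=7/200: DF=(1010493/1000000 − 7/200·(0.976500))/(1+7/200) = 9433/10000 ≈ 0.943300
step 3 [3y] bond c/1=29/400: DF=(2230321/2000000 − 29/400·(0.976500+0.943300))/(1+29/400) = 91/100 ≈ 0.910000
step 4 [4y] zero: DF = P = 4317/5000 ≈ 0.863400
step 5 [5y] swap r/1=587/15057: DF=(1 − 587/15057·(0.976500+0.943300+0.910000+0.863400))/(1+587/15057) = 8239/10000 ≈ 0.823900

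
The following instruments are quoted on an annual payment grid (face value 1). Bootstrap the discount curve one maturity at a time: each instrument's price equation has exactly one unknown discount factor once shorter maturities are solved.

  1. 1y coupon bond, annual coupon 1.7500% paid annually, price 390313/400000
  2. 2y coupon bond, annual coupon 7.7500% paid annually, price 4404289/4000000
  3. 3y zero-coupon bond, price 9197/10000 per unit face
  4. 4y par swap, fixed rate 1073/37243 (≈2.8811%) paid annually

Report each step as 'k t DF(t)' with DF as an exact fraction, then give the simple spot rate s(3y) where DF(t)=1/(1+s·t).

step 1 [1y] bond c/1=7/400: DF=(390313/400000 − 7/400·(0))/(1+7/400) = 959/1000 ≈ 0.959000
step 2 [2y] bond c/1=31/400: DF=(4404289/4000000 − 31/400·(0.959000))/(1+31/400) = 9529/10000 ≈ 0.952900
step 3 [3y] zero: DF = P = 9197/10000 ≈ 0.919700
step 4 [4y] swap r/1=1073/37243: DF=(1 − 1073/37243·(0.959000+0.952900+0.919700))/(1+1073/37243) = 8927/10000 ≈ 0.892700

1 1 959/1000
2 2 9529/10000
3 3 9197/10000
4 4 8927/10000
s(3y) = (1/(9197/10000) − 1)/(3) = 803/27591 ≈ 2.9104%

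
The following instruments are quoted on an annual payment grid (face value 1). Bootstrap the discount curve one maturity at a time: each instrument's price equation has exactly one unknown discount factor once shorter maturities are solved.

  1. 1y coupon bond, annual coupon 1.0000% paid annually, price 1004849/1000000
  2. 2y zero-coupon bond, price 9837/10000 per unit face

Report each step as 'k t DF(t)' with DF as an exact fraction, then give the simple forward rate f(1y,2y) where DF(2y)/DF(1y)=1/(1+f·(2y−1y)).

1 1 9949/10000
2 2 9837/10000
f(1y,2y) = ((9949/10000)/(9837/10000) − 1)/(1) = 112/9837 ≈ 1.1386%

step 1 [1y] bond c/1=1/100: DF=(1004849/1000000 − 1/100·(0))/(1+1/100) = 9949/10000 ≈ 0.994900
step 2 [2y] zero: DF = P = 9837/10000 ≈ 0.983700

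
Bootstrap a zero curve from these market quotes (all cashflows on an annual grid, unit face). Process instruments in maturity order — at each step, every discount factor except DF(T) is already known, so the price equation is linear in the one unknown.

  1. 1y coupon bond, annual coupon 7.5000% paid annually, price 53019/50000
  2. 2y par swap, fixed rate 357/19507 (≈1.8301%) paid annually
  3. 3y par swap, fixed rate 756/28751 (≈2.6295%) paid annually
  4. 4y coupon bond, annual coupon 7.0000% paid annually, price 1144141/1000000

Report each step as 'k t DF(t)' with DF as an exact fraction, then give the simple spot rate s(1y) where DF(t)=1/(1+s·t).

step 1 [1y] bond c/1=3/40: DF=(53019/50000 − 3/40·(0))/(1+3/40) = 1233/1250 ≈ 0.986400
step 2 [2y] swap r/1=357/19507: DF=(1 − 357/19507·(0.986400))/(1+357/19507) = 9643/10000 ≈ 0.964300
step 3 [3y] swap r/1=756/28751: DF=(1 − 756/28751·(0.986400+0.964300))/(1+756/28751) = 2311/2500 ≈ 0.924400
step 4 [4y] bond c/1=7/100: DF=(1144141/1000000 − 7/100·(0.986400+0.964300+0.924400))/(1+7/100) = 2203/2500 ≈ 0.881200

1 1 1233/1250
2 2 9643/10000
3 3 2311/2500
4 4 2203/2500
s(1y) = (1/(1233/1250) − 1)/(1) = 17/1233 ≈ 1.3788%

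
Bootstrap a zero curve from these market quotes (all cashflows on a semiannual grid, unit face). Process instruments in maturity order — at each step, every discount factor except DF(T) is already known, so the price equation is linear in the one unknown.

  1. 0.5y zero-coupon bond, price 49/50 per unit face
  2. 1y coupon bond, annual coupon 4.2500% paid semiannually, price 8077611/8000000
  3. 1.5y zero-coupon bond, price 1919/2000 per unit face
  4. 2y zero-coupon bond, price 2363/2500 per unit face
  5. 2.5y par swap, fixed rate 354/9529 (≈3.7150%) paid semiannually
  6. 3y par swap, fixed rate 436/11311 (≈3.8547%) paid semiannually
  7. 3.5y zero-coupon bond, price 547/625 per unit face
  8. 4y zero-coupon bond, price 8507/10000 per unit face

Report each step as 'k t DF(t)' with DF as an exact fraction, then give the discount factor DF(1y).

1 1/2 49/50
2 1 9683/10000
3 3/2 1919/2000
4 2 2363/2500
5 5/2 1823/2000
6 3 891/1000
7 7/2 547/625
8 4 8507/10000
DF(1y) = 9683/10000 ≈ 0.968300

step 1 [0.5y] zero: DF = P = 49/50 ≈ 0.980000
step 2 [1y] bond c/2=17/800: DF=(8077611/8000000 − 17/800·(0.980000))/(1+17/800) = 9683/10000 ≈ 0.968300
step 3 [1.5y] zero: DF = P = 1919/2000 ≈ 0.959500
step 4 [2y] zero: DF = P = 2363/2500 ≈ 0.945200
step 5 [2.5y] swap r/2=177/9529: DF=(1 − 177/9529·(0.980000+0.968300+0.959500+0.945200))/(1+177/9529) = 1823/2000 ≈ 0.911500
step 6 [3y] swap r/2=218/11311: DF=(1 − 218/11311·(0.980000+0.968300+0.959500+0.945200+0.911500))/(1+218/11311) = 891/1000 ≈ 0.891000
step 7 [3.5y] zero: DF = P = 547/625 ≈ 0.875200
step 8 [4y] zero: DF = P = 8507/10000 ≈ 0.850700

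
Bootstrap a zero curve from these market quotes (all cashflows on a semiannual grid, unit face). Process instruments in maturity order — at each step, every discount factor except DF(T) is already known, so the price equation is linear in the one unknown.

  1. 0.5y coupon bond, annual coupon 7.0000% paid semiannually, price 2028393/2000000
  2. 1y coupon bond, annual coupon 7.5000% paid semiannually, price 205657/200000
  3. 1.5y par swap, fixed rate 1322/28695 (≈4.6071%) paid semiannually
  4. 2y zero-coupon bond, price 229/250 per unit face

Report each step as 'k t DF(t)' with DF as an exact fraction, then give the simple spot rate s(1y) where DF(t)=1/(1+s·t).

step 1 [0.5y] bond c/2=7/200: DF=(2028393/2000000 − 7/200·(0))/(1+7/200) = 9799/10000 ≈ 0.979900
step 2 [1y] bond c/2=3/80: DF=(205657/200000 − 3/80·(0.979900))/(1+3/80) = 9557/10000 ≈ 0.955700
step 3 [1.5y] swap r/2=661/28695: DF=(1 − 661/28695·(0.979900+0.955700))/(1+661/28695) = 9339/10000 ≈ 0.933900
step 4 [2y] zero: DF = P = 229/250 ≈ 0.916000

1 1/2 9799/10000
2 1 9557/10000
3 3/2 9339/10000
4 2 229/250
s(1y) = (1/(9557/10000) − 1)/(1) = 443/9557 ≈ 4.6353%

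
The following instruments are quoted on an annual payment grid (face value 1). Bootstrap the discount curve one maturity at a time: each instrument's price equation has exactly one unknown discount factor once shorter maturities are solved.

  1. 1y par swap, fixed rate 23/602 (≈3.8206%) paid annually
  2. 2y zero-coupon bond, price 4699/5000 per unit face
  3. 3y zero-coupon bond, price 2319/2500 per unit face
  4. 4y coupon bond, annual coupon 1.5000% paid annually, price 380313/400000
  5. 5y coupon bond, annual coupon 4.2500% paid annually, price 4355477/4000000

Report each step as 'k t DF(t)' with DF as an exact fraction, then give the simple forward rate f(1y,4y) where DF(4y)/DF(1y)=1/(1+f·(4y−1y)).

1 1 602/625
2 2 4699/5000
3 3 2319/2500
4 4 8949/10000
5 5 4463/5000
f(1y,4y) = ((602/625)/(8949/10000) − 1)/(3) = 683/26847 ≈ 2.5440%

step 1 [1y] swap r/1=23/602: DF=(1 − 23/602·(0))/(1+23/602) = 602/625 ≈ 0.963200
step 2 [2y] zero: DF = P = 4699/5000 ≈ 0.939800
step 3 [3y] zero: DF = P = 2319/2500 ≈ 0.927600
step 4 [4y] bond c/1=3/200: DF=(380313/400000 − 3/200·(0.963200+0.939800+0.927600))/(1+3/200) = 8949/10000 ≈ 0.894900
step 5 [5y] bond c/1=17/400: DF=(4355477/4000000 − 17/400·(0.963200+0.939800+0.927600+0.894900))/(1+17/400) = 4463/5000 ≈ 0.892600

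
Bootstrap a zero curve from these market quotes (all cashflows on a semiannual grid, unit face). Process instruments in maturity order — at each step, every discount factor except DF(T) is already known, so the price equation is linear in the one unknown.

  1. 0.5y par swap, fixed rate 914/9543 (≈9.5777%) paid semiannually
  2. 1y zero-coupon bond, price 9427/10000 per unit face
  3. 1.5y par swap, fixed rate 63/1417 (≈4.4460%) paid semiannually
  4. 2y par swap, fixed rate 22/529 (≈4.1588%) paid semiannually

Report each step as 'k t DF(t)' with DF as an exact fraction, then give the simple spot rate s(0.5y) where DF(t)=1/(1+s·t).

1 1/2 9543/10000
2 1 9427/10000
3 3/2 937/1000
4 2 9219/10000
s(0.5y) = (1/(9543/10000) − 1)/(1/2) = 914/9543 ≈ 9.5777%

step 1 [0.5y] swap r/2=457/9543: DF=(1 − 457/9543·(0))/(1+457/9543) = 9543/10000 ≈ 0.954300
step 2 [1y] zero: DF = P = 9427/10000 ≈ 0.942700
step 3 [1.5y] swap r/2=63/2834: DF=(1 − 63/2834·(0.954300+0.942700))/(1+63/2834) = 937/1000 ≈ 0.937000
step 4 [2y] swap r/2=11/529: DF=(1 − 11/529·(0.954300+0.942700+0.937000))/(1+11/529) = 9219/10000 ≈ 0.921900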